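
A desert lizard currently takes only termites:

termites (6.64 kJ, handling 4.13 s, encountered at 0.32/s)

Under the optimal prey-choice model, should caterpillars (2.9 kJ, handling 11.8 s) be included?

No

Current rate: (0.32×6.64)/(1 + 0.32×4.13) = 0.9152 kJ/s.
caterpillars: E/h = 2.9/11.8 = 0.2458 kJ/s.
Since 0.2458 < R, time spent handling caterpillars is better spent searching.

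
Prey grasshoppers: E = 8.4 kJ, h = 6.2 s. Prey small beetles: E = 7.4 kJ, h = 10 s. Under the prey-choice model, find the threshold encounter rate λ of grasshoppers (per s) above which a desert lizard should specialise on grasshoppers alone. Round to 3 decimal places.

0.194 per s

At the threshold, the rate on grasshoppers alone equals the profitability of small beetles: λ·8.4/(1 + λ·6.2) = 7.4/10 = 0.74.
Rearranging, λ(8.4 − 0.74×6.2) = 0.74, so λ = 0.74/3.812 = 0.1941 per s.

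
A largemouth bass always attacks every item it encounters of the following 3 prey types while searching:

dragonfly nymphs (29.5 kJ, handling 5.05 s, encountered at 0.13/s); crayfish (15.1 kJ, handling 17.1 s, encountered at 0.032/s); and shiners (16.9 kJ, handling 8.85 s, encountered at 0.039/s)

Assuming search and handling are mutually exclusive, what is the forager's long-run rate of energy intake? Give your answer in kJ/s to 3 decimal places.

R = (0.13×29.5 + 0.032×15.1 + 0.039×16.9) / (1 + 0.13×5.05 + 0.032×17.1 + 0.039×8.85) = 4.977/2.549 = 1.953 kJ/s.

1.953 kJ/s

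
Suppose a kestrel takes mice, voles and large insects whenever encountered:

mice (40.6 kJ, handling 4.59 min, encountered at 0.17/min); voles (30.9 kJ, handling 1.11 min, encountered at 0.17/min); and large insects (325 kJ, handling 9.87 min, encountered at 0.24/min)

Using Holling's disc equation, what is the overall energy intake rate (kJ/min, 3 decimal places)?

20.784 kJ/min

R = (0.17×40.6 + 0.17×30.9 + 0.24×325) / (1 + 0.17×4.59 + 0.17×1.11 + 0.24×9.87) = 90.16/4.338 = 20.78 kJ/min.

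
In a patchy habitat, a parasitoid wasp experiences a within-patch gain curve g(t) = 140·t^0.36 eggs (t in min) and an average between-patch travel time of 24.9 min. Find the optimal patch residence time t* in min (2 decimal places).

14.01 min

By the marginal value theorem, leave when the instantaneous gain rate g'(t) equals the habitat-wide average g(t)/(T + t).
g'(t) = 0.36·140·t^-0.64. Setting 0.36·140·t^-0.64 = 140·t^0.36/(24.9+t) gives 0.36(24.9+t) = t, so 0.64·t = 0.36×24.9.
t* = 0.36×24.9/0.64 = 14.01 min.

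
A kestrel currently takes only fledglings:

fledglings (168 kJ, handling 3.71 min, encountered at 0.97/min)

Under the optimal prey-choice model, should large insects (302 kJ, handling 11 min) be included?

No

On fledglings alone, R = ΣλE/(1+Σλh) = 163/4.599 = 35.44 kJ/min.
large insects: E/h = 302/11 = 27.45 kJ/min.
Since 27.45 < R, time spent handling large insects is better spent searching.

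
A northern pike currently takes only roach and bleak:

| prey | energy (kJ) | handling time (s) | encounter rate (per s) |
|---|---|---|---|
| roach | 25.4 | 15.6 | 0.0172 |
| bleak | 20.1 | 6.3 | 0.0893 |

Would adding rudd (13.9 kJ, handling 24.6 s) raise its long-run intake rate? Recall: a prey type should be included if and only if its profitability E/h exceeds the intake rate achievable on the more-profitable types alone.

Intake rate on the current diet: R = (0.0172×25.4 + 0.0893×20.1) / (1 + 0.0172×15.6 + 0.0893×6.3) = 2.232/1.831 = 1.219 kJ/s.
Profitability of rudd: 13.9/24.6 = 0.565 kJ/s.
0.565 < 1.219, so adding rudd would lower the average — exclude it.

No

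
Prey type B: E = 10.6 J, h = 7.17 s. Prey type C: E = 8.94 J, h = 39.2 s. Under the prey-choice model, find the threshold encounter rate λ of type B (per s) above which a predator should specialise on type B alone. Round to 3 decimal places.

At the threshold, the rate on type B alone equals the profitability of type C: λ·10.6/(1 + λ·7.17) = 8.94/39.2 = 0.2281.
Rearranging, λ(10.6 − 0.2281×7.17) = 0.2281, so λ = 0.2281/8.965 = 0.02544 per s.

0.025 per s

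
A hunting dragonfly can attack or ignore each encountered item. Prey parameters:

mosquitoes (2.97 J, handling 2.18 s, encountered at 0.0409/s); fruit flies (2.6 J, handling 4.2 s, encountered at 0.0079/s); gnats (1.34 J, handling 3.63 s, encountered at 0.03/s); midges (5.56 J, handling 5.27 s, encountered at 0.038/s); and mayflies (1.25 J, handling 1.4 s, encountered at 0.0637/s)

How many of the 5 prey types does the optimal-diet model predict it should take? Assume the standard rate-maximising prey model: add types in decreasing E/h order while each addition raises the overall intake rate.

5

Profitabilities (E/h, J/s): mosquitoes 1.36, midges 1.06, mayflies 0.893, fruit flies 0.619, gnats 0.369. Add prey in this order while the next type's profitability exceeds the intake rate on those already taken.
Rate on top 1: 0.1115. midges: 1.06 > 0.1115 → include.
Rate on top 2: 0.2581. mayflies: 0.893 > 0.2581 → include.
Rate on top 3: 0.2991. fruit flies: 0.619 > 0.2991 → include.
Rate on top 4: 0.3066. gnats: 0.369 > 0.3066 → include.
Optimal diet: mosquitoes, midges, mayflies, fruit flies, gnats — 5 of 5 types.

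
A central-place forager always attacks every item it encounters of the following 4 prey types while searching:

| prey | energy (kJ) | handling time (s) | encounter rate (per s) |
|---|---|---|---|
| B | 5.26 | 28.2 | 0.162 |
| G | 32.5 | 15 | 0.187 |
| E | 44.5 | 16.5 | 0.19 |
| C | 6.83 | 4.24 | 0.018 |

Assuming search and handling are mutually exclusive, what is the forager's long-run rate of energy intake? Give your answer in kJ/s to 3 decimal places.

R = Σλ_iE_i / (1 + Σλ_ih_i)
Numerator: 0.162×5.26 + 0.187×32.5 + 0.19×44.5 + 0.018×6.83 = 15.51
Denominator: 1 + 0.162×28.2 + 0.187×15 + 0.19×16.5 + 0.018×4.24 = 11.58
R = 15.51/11.58 = 1.339 kJ/s

1.339 kJ/s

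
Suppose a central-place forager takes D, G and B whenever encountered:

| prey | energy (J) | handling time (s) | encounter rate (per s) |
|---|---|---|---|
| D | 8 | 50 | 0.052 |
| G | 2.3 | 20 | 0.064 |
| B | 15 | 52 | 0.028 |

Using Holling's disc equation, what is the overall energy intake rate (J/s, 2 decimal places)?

Energy encountered per unit search time: 0.052×8 + 0.064×2.3 + 0.028×15 = 0.9832 J/s.
Handling time per unit search time: 0.052×50 + 0.064×20 + 0.028×52 = 5.336.
Rate = 0.9832/(1 + 5.336) = 0.1552 J/s.

0.16 J/s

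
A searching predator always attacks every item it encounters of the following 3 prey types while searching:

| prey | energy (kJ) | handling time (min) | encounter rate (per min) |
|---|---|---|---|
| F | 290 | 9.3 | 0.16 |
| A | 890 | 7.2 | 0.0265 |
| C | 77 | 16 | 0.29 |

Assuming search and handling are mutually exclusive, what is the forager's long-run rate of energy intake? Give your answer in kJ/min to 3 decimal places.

R = (0.16×290 + 0.0265×890 + 0.29×77) / (1 + 0.16×9.3 + 0.0265×7.2 + 0.29×16) = 92.31/7.319 = 12.61 kJ/min.

12.613 kJ/min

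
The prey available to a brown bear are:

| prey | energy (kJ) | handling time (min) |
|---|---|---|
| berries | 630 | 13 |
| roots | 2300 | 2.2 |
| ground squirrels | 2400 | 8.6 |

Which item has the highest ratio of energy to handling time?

In descending order of E/h:
roots: 2300/2.2 = 1.05e+03 kJ/min
ground squirrels: 2400/8.6 = 279 kJ/min
berries: 630/13 = 48.5 kJ/min

roots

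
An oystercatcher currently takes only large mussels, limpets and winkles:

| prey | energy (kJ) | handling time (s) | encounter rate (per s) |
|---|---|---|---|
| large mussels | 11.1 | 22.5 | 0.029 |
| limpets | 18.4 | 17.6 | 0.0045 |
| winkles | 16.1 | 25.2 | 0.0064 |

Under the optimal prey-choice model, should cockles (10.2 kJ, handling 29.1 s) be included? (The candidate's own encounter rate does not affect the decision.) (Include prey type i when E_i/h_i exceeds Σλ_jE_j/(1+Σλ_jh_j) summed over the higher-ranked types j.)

On large mussels, limpets and winkles alone, R = ΣλE/(1+Σλh) = 0.5077/1.893 = 0.2682 kJ/s.
cockles: E/h = 10.2/29.1 = 0.3505 kJ/s.
Since 0.3505 > R, including cockles increases the long-run rate.

Yes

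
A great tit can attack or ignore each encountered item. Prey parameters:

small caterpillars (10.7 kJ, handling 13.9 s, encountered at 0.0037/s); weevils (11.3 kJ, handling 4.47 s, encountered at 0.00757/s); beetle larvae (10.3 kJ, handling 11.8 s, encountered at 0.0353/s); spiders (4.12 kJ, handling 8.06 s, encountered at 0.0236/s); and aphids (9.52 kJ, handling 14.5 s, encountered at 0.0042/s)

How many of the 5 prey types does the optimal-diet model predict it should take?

5

E/h in descending order: weevils 2.53, beetle larvae 0.873, small caterpillars 0.77, aphids 0.657, spiders 0.511 kJ/s. The optimal diet is the largest prefix of this list for which every included type satisfies E_i/h_i > R on the types above it.
Rate on top 1: 0.08274. beetle larvae: 0.873 > 0.08274 → include.
Rate on top 2: 0.3097. small caterpillars: 0.77 > 0.3097 → include.
Rate on top 3: 0.3254. aphids: 0.657 > 0.3254 → include.
Rate on top 4: 0.3383. spiders: 0.511 > 0.3383 → include.
Optimal diet: weevils, beetle larvae, small caterpillars, aphids, spiders — 5 of 5 types.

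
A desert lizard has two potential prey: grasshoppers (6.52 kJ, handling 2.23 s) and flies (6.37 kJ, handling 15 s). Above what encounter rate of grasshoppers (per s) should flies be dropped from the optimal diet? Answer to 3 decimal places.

Drop flies once their profitability E₂/h₂ falls below the rate achievable on grasshoppers alone: E₂/h₂ = λE₁/(1 + λh₁).
Solve for λ: λE₁h₂ = E₂(1 + λh₁) → λ(E₁h₂ − E₂h₁) = E₂ → λ = E₂/(E₁h₂ − E₂h₁).
λ = 6.37/(6.52×15 − 6.37×2.23) = 6.37/83.59 = 0.0762 per s.

0.076 per s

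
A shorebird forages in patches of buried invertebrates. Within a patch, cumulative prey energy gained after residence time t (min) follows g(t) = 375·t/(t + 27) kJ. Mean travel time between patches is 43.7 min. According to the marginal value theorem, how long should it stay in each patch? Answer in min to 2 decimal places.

Maximise g(t)/(T+t): set derivative to zero → g'(t)(T+t) = g(t).
g'(t) = 375·27/(t + 27)². Setting 375·27/(t+27)² = 375t/[(t+27)(43.7+t)] gives 27(43.7+t) = t(t+27), so t² = 27×43.7 = 1180.
t* = √1180 = 34.35 min.

34.35 min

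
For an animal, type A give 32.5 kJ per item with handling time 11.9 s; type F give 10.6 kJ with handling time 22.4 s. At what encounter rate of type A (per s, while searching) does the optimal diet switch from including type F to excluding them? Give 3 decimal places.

Drop type F once their profitability E₂/h₂ falls below the rate achievable on type A alone: E₂/h₂ = λE₁/(1 + λh₁).
Solve for λ: λE₁h₂ = E₂(1 + λh₁) → λ(E₁h₂ − E₂h₁) = E₂ → λ = E₂/(E₁h₂ − E₂h₁).
λ = 10.6/(32.5×22.4 − 10.6×11.9) = 10.6/601.9 = 0.01761 per s.

0.018 per s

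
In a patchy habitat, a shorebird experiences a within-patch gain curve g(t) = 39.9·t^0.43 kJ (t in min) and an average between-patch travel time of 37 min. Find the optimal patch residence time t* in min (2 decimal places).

27.91 min

By the marginal value theorem, leave when the instantaneous gain rate g'(t) equals the habitat-wide average g(t)/(T + t).
g'(t) = 0.43·39.9·t^-0.57. Setting 0.43·39.9·t^-0.57 = 39.9·t^0.43/(37+t) gives 0.43(37+t) = t, so 0.57·t = 0.43×37.
t* = 0.43×37/0.57 = 27.91 min.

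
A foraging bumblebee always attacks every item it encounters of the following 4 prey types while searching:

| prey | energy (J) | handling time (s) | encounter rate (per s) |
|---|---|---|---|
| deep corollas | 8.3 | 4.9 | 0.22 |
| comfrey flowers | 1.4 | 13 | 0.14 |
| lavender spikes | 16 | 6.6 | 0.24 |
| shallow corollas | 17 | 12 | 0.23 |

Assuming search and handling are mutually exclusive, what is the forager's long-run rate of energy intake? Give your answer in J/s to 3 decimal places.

R = Σλ_iE_i / (1 + Σλ_ih_i)
Numerator: 0.22×8.3 + 0.14×1.4 + 0.24×16 + 0.23×17 = 9.772
Denominator: 1 + 0.22×4.9 + 0.14×13 + 0.24×6.6 + 0.23×12 = 8.242
R = 9.772/8.242 = 1.186 J/s

1.186 J/s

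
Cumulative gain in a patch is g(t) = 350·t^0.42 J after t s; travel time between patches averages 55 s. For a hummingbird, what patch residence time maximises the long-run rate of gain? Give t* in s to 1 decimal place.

39.8 s

Maximise g(t)/(T+t): set derivative to zero → g'(t)(T+t) = g(t).
g'(t) = 0.42·350·t^-0.58. Setting 0.42·350·t^-0.58 = 350·t^0.42/(55+t) gives 0.42(55+t) = t, so 0.58·t = 0.42×55.
t* = 0.42×55/0.58 = 39.83 s.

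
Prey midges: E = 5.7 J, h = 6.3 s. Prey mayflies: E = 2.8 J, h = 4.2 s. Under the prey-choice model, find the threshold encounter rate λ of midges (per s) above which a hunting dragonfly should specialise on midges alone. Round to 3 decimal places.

At the threshold, the rate on midges alone equals the profitability of mayflies: λ·5.7/(1 + λ·6.3) = 2.8/4.2 = 0.6667.
Rearranging, λ(5.7 − 0.6667×6.3) = 0.6667, so λ = 0.6667/1.5 = 0.4444 per s.

0.444 per s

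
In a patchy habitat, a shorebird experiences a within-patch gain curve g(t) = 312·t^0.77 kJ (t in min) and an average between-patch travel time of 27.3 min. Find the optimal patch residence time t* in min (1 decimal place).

91.4 min

By the marginal value theorem, leave when the instantaneous gain rate g'(t) equals the habitat-wide average g(t)/(T + t).
g'(t) = 0.77·312·t^-0.23. Setting 0.77·312·t^-0.23 = 312·t^0.77/(27.3+t) gives 0.77(27.3+t) = t, so 0.23·t = 0.77×27.3.
t* = 0.77×27.3/0.23 = 91.4 min.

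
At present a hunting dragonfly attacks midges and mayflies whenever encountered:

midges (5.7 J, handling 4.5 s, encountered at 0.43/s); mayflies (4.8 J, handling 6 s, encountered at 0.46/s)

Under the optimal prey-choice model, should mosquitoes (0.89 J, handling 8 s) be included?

No

Current rate: (0.43×5.7 + 0.46×4.8)/(1 + 0.43×4.5 + 0.46×6) = 0.8181 J/s.
Profitability of mosquitoes: 0.89/8 = 0.1113 J/s.
Since 0.1113 < R, time spent handling mosquitoes is better spent searching.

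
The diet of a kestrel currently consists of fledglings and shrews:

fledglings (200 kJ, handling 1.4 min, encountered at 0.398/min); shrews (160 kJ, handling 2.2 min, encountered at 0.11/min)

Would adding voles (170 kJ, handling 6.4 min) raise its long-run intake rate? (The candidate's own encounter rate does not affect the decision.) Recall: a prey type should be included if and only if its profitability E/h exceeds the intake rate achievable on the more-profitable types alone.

Intake rate on the current diet: R = (0.398×200 + 0.11×160) / (1 + 0.398×1.4 + 0.11×2.2) = 97.2/1.799 = 54.02 kJ/min.
voles: E/h = 170/6.4 = 26.56 kJ/min.
26.56 < 54.02, so adding voles would lower the average — exclude it.

No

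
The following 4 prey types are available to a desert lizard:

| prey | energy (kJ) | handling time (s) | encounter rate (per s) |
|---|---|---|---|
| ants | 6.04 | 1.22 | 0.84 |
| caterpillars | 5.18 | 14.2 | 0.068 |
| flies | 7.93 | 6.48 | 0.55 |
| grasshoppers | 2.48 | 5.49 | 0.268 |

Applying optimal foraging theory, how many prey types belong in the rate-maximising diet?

Rank by E/h (kJ/s): ants 4.95, flies 1.22, grasshoppers 0.452, caterpillars 0.365. Include each in turn until the next type's E/h falls below the running intake rate.
Rate on top 1: 2.506. flies: 1.22 < 2.506 → exclude; stop.
Optimal diet: ants — 1 of 4 types.

1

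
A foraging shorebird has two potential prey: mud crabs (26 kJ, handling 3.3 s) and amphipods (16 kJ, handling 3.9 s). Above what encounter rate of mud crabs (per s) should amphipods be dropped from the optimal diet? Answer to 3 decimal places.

0.329 per s

Drop amphipods once their profitability E₂/h₂ falls below the rate achievable on mud crabs alone: E₂/h₂ = λE₁/(1 + λh₁).
Solve for λ: λE₁h₂ = E₂(1 + λh₁) → λ(E₁h₂ − E₂h₁) = E₂ → λ = E₂/(E₁h₂ − E₂h₁).
λ = 16/(26×3.9 − 16×3.3) = 16/48.6 = 0.3292 per s.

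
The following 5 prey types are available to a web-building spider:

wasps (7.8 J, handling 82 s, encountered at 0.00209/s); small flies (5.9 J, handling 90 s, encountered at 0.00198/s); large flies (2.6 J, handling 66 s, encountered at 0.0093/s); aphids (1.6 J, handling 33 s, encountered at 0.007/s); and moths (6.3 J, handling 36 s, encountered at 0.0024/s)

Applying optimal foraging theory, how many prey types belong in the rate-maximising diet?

E/h in descending order: moths 0.175, wasps 0.0951, small flies 0.0656, aphids 0.0485, large flies 0.0394 J/s. The optimal diet is the largest prefix of this list for which every included type satisfies E_i/h_i > R on the types above it.
Rate on top 1: 0.01392. wasps: 0.0951 > 0.01392 → include.
Rate on top 2: 0.02498. small flies: 0.0656 > 0.02498 → include.
Rate on top 3: 0.03002. aphids: 0.0485 > 0.03002 → include.
Rate on top 4: 0.03258. large flies: 0.0394 > 0.03258 → include.
Optimal diet: moths, wasps, small flies, aphids, large flies — 5 of 5 types.

5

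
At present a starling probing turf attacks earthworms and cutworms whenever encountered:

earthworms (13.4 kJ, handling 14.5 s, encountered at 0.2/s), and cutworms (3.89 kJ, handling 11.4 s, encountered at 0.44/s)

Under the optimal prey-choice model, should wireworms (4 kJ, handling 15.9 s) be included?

No

Intake rate on the current diet: R = (0.2×13.4 + 0.44×3.89) / (1 + 0.2×14.5 + 0.44×11.4) = 4.392/8.916 = 0.4926 kJ/s.
wireworms: E/h = 4/15.9 = 0.2516 kJ/s.
0.2516 < 0.4926, so adding wireworms would lower the average — exclude it.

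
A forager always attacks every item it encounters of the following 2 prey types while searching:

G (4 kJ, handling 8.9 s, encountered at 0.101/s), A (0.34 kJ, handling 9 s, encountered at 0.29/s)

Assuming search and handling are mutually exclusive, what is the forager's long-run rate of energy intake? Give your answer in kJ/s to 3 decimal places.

0.111 kJ/s

R = Σλ_iE_i / (1 + Σλ_ih_i)
Numerator: 0.101×4 + 0.29×0.34 = 0.5026
Denominator: 1 + 0.101×8.9 + 0.29×9 = 4.509
R = 0.5026/4.509 = 0.1115 kJ/s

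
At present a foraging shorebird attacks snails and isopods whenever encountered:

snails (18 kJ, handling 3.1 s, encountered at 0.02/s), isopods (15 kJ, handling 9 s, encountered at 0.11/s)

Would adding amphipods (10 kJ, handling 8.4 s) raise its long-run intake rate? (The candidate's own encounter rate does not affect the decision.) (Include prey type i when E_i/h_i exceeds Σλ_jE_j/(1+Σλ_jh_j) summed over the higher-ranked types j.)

Current rate: (0.02×18 + 0.11×15)/(1 + 0.02×3.1 + 0.11×9) = 0.9795 kJ/s.
Profitability of amphipods: 10/8.4 = 1.19 kJ/s.
Since 1.19 > R, including amphipods increases the long-run rate.

Yes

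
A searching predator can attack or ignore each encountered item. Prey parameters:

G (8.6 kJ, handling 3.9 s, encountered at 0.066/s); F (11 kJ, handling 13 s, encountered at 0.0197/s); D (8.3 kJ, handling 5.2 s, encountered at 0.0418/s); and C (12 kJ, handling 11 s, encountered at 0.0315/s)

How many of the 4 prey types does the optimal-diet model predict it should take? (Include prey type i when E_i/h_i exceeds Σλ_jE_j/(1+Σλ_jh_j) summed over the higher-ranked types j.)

E/h in descending order: G 2.21, D 1.6, C 1.09, F 0.846 kJ/s. The optimal diet is the largest prefix of this list for which every included type satisfies E_i/h_i > R on the types above it.
Rate on top 1: 0.4514. D: 1.6 > 0.4514 → include.
Rate on top 2: 0.6201. C: 1.09 > 0.6201 → include.
Rate on top 3: 0.7097. F: 0.846 > 0.7097 → include.
Optimal diet: G, D, C, F — 4 of 4 types.

4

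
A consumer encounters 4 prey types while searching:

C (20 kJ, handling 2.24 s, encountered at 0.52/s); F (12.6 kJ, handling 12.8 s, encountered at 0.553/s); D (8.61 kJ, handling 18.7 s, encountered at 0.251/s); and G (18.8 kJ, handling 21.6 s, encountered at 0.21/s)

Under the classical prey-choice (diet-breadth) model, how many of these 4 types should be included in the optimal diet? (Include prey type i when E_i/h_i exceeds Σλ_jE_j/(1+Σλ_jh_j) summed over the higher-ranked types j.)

1

Rank by E/h (kJ/s): C 8.93, F 0.984, G 0.87, D 0.46. Include each in turn until the next type's E/h falls below the running intake rate.
Rate on top 1: 4.804. F: 0.984 < 4.804 → exclude; stop.
Optimal diet: C — 1 of 4 types.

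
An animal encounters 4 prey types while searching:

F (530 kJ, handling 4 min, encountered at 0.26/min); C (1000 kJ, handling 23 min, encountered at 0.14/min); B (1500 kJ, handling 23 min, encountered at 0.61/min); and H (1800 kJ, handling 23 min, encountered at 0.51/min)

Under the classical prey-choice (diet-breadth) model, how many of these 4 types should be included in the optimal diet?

2

Profitabilities (E/h, kJ/min): F 132, H 78.3, B 65.2, C 43.5. Add prey in this order while the next type's profitability exceeds the intake rate on those already taken.
Rate on top 1: 67.55. H: 78.3 > 67.55 → include.
Rate on top 2: 76.67. B: 65.2 < 76.67 → exclude; stop.
Optimal diet: F, H — 2 of 4 types.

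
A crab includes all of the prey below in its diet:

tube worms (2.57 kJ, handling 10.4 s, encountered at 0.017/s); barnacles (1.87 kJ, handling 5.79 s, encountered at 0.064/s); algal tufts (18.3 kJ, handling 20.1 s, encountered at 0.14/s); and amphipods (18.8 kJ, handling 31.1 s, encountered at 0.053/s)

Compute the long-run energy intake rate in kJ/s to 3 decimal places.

R = Σλ_iE_i / (1 + Σλ_ih_i)
Numerator: 0.017×2.57 + 0.064×1.87 + 0.14×18.3 + 0.053×18.8 = 3.722
Denominator: 1 + 0.017×10.4 + 0.064×5.79 + 0.14×20.1 + 0.053×31.1 = 6.01
R = 3.722/6.01 = 0.6193 kJ/s

0.619 kJ/s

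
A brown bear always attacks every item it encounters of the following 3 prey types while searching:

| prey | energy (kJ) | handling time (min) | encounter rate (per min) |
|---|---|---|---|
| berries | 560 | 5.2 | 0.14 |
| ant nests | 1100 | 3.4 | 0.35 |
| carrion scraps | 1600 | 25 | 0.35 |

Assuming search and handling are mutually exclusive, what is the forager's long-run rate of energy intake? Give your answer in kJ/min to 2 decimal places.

R = (0.14×560 + 0.35×1100 + 0.35×1600) / (1 + 0.14×5.2 + 0.35×3.4 + 0.35×25) = 1023/11.67 = 87.71 kJ/min.

87.71 kJ/min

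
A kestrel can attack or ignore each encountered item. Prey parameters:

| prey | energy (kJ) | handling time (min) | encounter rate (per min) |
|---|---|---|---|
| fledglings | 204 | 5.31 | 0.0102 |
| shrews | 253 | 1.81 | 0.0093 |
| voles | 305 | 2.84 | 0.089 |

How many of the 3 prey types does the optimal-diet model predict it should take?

E/h in descending order: shrews 140, voles 107, fledglings 38.4 kJ/min. The optimal diet is the largest prefix of this list for which every included type satisfies E_i/h_i > R on the types above it.
Rate on top 1: 2.314. voles: 107 > 2.314 → include.
Rate on top 2: 23.23. fledglings: 38.4 > 23.23 → include.
Optimal diet: shrews, voles, fledglings — 3 of 3 types.

3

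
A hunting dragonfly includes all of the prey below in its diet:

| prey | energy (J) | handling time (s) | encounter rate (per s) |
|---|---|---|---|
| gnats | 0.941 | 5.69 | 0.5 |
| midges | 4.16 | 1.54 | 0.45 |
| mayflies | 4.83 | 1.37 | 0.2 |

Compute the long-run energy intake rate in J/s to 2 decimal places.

R = Σλ_iE_i / (1 + Σλ_ih_i)
Numerator: 0.5×0.941 + 0.45×4.16 + 0.2×4.83 = 3.308
Denominator: 1 + 0.5×5.69 + 0.45×1.54 + 0.2×1.37 = 4.812
R = 3.308/4.812 = 0.6876 J/s

0.69 J/s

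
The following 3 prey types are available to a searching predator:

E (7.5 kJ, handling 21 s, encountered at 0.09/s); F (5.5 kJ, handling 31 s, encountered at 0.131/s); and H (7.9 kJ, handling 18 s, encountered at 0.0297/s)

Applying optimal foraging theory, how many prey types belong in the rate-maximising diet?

2

Rank by E/h (kJ/s): H 0.439, E 0.357, F 0.177. Include each in turn until the next type's E/h falls below the running intake rate.
Rate on top 1: 0.1529. E: 0.357 > 0.1529 → include.
Rate on top 2: 0.2656. F: 0.177 < 0.2656 → exclude; stop.
Optimal diet: H, E — 2 of 3 types.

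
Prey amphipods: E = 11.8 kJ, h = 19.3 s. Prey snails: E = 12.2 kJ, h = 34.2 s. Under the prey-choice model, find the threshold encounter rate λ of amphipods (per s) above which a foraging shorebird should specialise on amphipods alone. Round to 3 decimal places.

0.073 per s

At the threshold, the rate on amphipods alone equals the profitability of snails: λ·11.8/(1 + λ·19.3) = 12.2/34.2 = 0.3567.
Rearranging, λ(11.8 − 0.3567×19.3) = 0.3567, so λ = 0.3567/4.915 = 0.07258 per s.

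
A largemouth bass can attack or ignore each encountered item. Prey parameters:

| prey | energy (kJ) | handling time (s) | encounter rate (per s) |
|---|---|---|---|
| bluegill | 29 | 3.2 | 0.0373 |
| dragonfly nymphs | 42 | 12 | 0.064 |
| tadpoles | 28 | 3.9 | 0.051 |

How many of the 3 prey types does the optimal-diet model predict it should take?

Rank by E/h (kJ/s): bluegill 9.06, tadpoles 7.18, dragonfly nymphs 3.5. Include each in turn until the next type's E/h falls below the running intake rate.
Rate on top 1: 0.9664. tadpoles: 7.18 > 0.9664 → include.
Rate on top 2: 1.904. dragonfly nymphs: 3.5 > 1.904 → include.
Optimal diet: bluegill, tadpoles, dragonfly nymphs — 3 of 3 types.

3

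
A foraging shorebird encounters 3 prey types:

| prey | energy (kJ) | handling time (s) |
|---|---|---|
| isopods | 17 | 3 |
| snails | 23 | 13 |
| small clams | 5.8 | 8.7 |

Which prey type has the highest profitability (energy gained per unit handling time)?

isopods

Profitability E/h (kJ/s): isopods = 17/3 = 5.67, snails = 23/13 = 1.77, small clams = 5.8/8.7 = 0.667.
Ranked: isopods > snails > small clams.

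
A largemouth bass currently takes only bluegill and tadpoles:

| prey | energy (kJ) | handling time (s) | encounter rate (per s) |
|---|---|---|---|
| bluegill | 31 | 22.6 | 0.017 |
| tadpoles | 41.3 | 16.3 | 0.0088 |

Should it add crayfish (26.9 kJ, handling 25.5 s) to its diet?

Current rate: (0.017×31 + 0.0088×41.3)/(1 + 0.017×22.6 + 0.0088×16.3) = 0.5829 kJ/s.
crayfish: E/h = 26.9/25.5 = 1.055 kJ/s.
Since 1.055 > R, including crayfish increases the long-run rate.

Yes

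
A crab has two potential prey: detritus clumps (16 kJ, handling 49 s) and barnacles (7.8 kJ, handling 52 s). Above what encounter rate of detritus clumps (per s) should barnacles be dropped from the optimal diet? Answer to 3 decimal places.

At the threshold, the rate on detritus clumps alone equals the profitability of barnacles: λ·16/(1 + λ·49) = 7.8/52 = 0.15.
Rearranging, λ(16 − 0.15×49) = 0.15, so λ = 0.15/8.65 = 0.01734 per s.

0.017 per s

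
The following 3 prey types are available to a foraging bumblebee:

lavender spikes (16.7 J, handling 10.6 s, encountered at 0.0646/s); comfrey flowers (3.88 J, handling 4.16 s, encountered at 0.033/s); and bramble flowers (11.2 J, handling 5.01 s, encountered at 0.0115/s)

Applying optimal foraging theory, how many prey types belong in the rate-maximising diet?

3

Rank by E/h (J/s): bramble flowers 2.24, lavender spikes 1.58, comfrey flowers 0.933. Include each in turn until the next type's E/h falls below the running intake rate.
Rate on top 1: 0.1218. lavender spikes: 1.58 > 0.1218 → include.
Rate on top 2: 0.6931. comfrey flowers: 0.933 > 0.6931 → include.
Optimal diet: bramble flowers, lavender spikes, comfrey flowers — 3 of 3 types.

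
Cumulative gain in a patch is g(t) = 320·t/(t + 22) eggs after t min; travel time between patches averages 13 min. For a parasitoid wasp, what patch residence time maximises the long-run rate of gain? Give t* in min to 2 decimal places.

16.91 min

Maximise g(t)/(T+t): set derivative to zero → g'(t)(T+t) = g(t).
g'(t) = 320·22/(t + 22)². Setting 320·22/(t+22)² = 320t/[(t+22)(13+t)] gives 22(13+t) = t(t+22), so t² = 22×13 = 286.
t* = √286 = 16.91 min.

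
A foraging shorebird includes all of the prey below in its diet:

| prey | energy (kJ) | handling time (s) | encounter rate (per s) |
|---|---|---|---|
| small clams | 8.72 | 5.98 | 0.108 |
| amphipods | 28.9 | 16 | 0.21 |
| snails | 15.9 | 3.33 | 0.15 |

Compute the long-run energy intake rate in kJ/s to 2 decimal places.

R = Σλ_iE_i / (1 + Σλ_ih_i)
Numerator: 0.108×8.72 + 0.21×28.9 + 0.15×15.9 = 9.396
Denominator: 1 + 0.108×5.98 + 0.21×16 + 0.15×3.33 = 5.505
R = 9.396/5.505 = 1.707 kJ/s

1.71 kJ/s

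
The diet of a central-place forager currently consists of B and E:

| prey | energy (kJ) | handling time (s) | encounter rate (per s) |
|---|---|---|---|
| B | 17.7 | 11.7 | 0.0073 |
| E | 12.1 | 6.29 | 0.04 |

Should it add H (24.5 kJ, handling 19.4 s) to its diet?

On B and E alone, R = ΣλE/(1+Σλh) = 0.6132/1.337 = 0.4586 kJ/s.
Profitability of H: 24.5/19.4 = 1.263 kJ/s.
Since 1.263 > R, including H increases the long-run rate.

Yes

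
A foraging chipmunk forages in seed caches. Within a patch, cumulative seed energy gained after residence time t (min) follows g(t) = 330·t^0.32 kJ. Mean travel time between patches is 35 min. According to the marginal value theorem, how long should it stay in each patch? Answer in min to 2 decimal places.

By the marginal value theorem, leave when the instantaneous gain rate g'(t) equals the habitat-wide average g(t)/(T + t).
g'(t) = 0.32·330·t^-0.68. Setting 0.32·330·t^-0.68 = 330·t^0.32/(35+t) gives 0.32(35+t) = t, so 0.68·t = 0.32×35.
t* = 0.32×35/0.68 = 16.47 min.

16.47 min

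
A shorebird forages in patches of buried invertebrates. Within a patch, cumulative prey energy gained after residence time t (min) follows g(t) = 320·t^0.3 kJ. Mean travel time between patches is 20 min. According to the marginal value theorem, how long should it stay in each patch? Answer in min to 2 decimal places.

By the marginal value theorem, leave when the instantaneous gain rate g'(t) equals the habitat-wide average g(t)/(T + t).
g'(t) = 0.3·320·t^-0.7. Setting 0.3·320·t^-0.7 = 320·t^0.3/(20+t) gives 0.3(20+t) = t, so 0.70·t = 0.3×20.
t* = 0.3×20/0.70 = 8.571 min.

8.57 min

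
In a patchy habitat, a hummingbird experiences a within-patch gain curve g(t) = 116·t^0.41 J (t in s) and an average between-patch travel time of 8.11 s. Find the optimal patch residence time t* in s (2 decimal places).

By the marginal value theorem, leave when the instantaneous gain rate g'(t) equals the habitat-wide average g(t)/(T + t).
g'(t) = 0.41·116·t^-0.59. Setting 0.41·116·t^-0.59 = 116·t^0.41/(8.11+t) gives 0.41(8.11+t) = t, so 0.59·t = 0.41×8.11.
t* = 0.41×8.11/0.59 = 5.636 s.

5.64 s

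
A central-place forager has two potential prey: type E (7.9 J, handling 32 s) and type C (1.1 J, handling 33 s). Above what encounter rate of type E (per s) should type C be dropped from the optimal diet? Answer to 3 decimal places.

The zero-one rule: include type C iff E₂/h₂ > λE₁/(1+λh₁). Equality gives the switch point.
λE₁h₂ = E₂ + λE₂h₁ ⇒ λ = E₂/(E₁h₂ − E₂h₁) = 1.1/(260.7 − 35.2) = 0.004878 per s.

0.005 per s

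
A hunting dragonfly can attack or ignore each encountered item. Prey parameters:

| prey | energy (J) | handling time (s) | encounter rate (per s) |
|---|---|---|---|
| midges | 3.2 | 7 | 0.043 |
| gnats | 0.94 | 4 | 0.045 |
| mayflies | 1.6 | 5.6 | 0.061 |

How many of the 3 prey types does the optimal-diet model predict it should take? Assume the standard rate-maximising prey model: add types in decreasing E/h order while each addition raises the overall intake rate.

E/h in descending order: midges 0.457, mayflies 0.286, gnats 0.235 J/s. The optimal diet is the largest prefix of this list for which every included type satisfies E_i/h_i > R on the types above it.
Rate on top 1: 0.1058. mayflies: 0.286 > 0.1058 → include.
Rate on top 2: 0.1432. gnats: 0.235 > 0.1432 → include.
Optimal diet: midges, mayflies, gnats — 3 of 3 types.

3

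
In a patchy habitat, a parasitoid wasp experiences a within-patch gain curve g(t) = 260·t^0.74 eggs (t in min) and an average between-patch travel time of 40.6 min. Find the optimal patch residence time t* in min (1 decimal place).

Optimal t* satisfies g'(t*) = g(t*)/(T + t*).
g'(t) = 0.74·260·t^-0.26. Setting 0.74·260·t^-0.26 = 260·t^0.74/(40.6+t) gives 0.74(40.6+t) = t, so 0.26·t = 0.74×40.6.
t* = 0.74×40.6/0.26 = 115.6 min.

115.6 min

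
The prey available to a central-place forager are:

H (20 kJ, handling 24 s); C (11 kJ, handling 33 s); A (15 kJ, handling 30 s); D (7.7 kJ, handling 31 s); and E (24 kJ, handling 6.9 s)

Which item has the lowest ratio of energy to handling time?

D

Profitability E/h (kJ/s): H = 20/24 = 0.833, C = 11/33 = 0.333, A = 15/30 = 0.5, D = 7.7/31 = 0.248, E = 24/6.9 = 3.48.
Ranked: E > H > A > C > D.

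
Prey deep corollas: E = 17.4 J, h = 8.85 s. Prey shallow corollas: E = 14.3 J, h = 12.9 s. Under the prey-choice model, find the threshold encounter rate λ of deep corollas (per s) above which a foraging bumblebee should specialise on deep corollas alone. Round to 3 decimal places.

0.146 per s

Drop shallow corollas once their profitability E₂/h₂ falls below the rate achievable on deep corollas alone: E₂/h₂ = λE₁/(1 + λh₁).
Solve for λ: λE₁h₂ = E₂(1 + λh₁) → λ(E₁h₂ − E₂h₁) = E₂ → λ = E₂/(E₁h₂ − E₂h₁).
λ = 14.3/(17.4×12.9 − 14.3×8.85) = 14.3/97.9 = 0.1461 per s.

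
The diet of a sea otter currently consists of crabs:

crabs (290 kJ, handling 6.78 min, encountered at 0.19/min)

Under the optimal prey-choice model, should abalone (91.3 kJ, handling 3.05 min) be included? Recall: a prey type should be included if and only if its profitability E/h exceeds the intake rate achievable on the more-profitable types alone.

On crabs alone, R = ΣλE/(1+Σλh) = 55.1/2.288 = 24.08 kJ/min.
Profitability of abalone: 91.3/3.05 = 29.93 kJ/min.
Since 29.93 > R, including abalone increases the long-run rate.

Yes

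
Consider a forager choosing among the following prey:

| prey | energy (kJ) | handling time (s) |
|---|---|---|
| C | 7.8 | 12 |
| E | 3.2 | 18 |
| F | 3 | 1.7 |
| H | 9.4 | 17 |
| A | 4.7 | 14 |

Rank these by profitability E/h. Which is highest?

F

Profitability E/h (kJ/s): C = 7.8/12 = 0.65, E = 3.2/18 = 0.178, F = 3/1.7 = 1.76, H = 9.4/17 = 0.553, A = 4.7/14 = 0.336.
Ranked: F > C > H > A > E.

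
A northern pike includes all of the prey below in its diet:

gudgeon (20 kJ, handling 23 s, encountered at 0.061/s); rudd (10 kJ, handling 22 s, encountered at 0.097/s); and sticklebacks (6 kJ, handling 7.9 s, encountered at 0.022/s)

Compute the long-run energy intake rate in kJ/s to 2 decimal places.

R = (0.061×20 + 0.097×10 + 0.022×6) / (1 + 0.061×23 + 0.097×22 + 0.022×7.9) = 2.322/4.711 = 0.4929 kJ/s.

0.49 kJ/s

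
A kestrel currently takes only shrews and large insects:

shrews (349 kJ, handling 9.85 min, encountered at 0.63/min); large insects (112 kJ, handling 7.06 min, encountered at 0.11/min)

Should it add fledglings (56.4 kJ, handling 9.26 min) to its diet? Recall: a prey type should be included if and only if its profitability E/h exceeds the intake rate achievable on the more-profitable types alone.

No

Current rate: (0.63×349 + 0.11×112)/(1 + 0.63×9.85 + 0.11×7.06) = 29.09 kJ/min.
Profitability of fledglings: 56.4/9.26 = 6.091 kJ/min.
6.091 < 29.09, so adding fledglings would lower the average — exclude it.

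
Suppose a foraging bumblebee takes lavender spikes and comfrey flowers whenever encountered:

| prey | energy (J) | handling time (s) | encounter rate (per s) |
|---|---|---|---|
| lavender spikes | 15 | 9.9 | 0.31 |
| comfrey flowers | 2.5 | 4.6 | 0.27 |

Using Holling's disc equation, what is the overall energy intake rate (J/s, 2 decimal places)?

R = (0.31×15 + 0.27×2.5) / (1 + 0.31×9.9 + 0.27×4.6) = 5.325/5.311 = 1.003 J/s.

1.00 J/s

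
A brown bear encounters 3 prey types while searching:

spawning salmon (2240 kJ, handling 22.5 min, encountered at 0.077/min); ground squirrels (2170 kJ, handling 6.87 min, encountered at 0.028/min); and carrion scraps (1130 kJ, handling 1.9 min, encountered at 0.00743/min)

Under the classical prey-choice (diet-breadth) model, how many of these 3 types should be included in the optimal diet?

E/h in descending order: carrion scraps 595, ground squirrels 316, spawning salmon 99.6 kJ/min. The optimal diet is the largest prefix of this list for which every included type satisfies E_i/h_i > R on the types above it.
Rate on top 1: 8.279. ground squirrels: 316 > 8.279 → include.
Rate on top 2: 57.32. spawning salmon: 99.6 > 57.32 → include.
Optimal diet: carrion scraps, ground squirrels, spawning salmon — 3 of 3 types.

3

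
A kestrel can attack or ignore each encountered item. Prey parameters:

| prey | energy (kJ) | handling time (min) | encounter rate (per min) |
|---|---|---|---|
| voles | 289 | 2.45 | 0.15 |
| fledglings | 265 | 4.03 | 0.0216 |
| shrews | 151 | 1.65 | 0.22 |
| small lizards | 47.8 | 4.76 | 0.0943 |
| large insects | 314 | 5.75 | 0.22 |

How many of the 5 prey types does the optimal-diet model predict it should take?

Profitabilities (E/h, kJ/min): voles 118, shrews 91.5, fledglings 65.8, large insects 54.6, small lizards 10. Add prey in this order while the next type's profitability exceeds the intake rate on those already taken.
Rate on top 1: 31.7. shrews: 91.5 > 31.7 → include.
Rate on top 2: 44.25. fledglings: 65.8 > 44.25 → include.
Rate on top 3: 45.28. large insects: 54.6 > 45.28 → include.
Rate on top 4: 49.11. small lizards: 10 < 49.11 → exclude; stop.
Optimal diet: voles, shrews, fledglings, large insects — 4 of 5 types.

4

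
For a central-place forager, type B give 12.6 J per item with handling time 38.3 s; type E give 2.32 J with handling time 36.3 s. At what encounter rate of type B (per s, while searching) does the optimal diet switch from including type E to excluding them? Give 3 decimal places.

0.006 per s

Drop type E once their profitability E₂/h₂ falls below the rate achievable on type B alone: E₂/h₂ = λE₁/(1 + λh₁).
Solve for λ: λE₁h₂ = E₂(1 + λh₁) → λ(E₁h₂ − E₂h₁) = E₂ → λ = E₂/(E₁h₂ − E₂h₁).
λ = 2.32/(12.6×36.3 − 2.32×38.3) = 2.32/368.5 = 0.006295 per s.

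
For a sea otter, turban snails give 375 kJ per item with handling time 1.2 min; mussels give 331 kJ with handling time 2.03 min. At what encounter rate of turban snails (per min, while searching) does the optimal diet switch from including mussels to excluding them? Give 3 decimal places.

0.909 per min

Drop mussels once their profitability E₂/h₂ falls below the rate achievable on turban snails alone: E₂/h₂ = λE₁/(1 + λh₁).
Solve for λ: λE₁h₂ = E₂(1 + λh₁) → λ(E₁h₂ − E₂h₁) = E₂ → λ = E₂/(E₁h₂ − E₂h₁).
λ = 331/(375×2.03 − 331×1.2) = 331/364 = 0.9092 per min.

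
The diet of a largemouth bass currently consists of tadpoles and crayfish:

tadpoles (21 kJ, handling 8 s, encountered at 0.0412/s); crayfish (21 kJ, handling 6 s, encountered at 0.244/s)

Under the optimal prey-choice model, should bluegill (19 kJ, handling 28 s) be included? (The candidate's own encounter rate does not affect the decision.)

No

Current rate: (0.0412×21 + 0.244×21)/(1 + 0.0412×8 + 0.244×6) = 2.144 kJ/s.
bluegill: E/h = 19/28 = 0.6786 kJ/s.
Since 0.6786 < R, time spent handling bluegill is better spent searching.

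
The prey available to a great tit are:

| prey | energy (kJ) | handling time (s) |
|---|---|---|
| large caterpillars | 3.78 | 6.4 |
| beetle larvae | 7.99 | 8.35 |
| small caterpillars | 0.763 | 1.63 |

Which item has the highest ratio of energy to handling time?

In descending order of E/h:
beetle larvae: 7.99/8.35 = 0.957 kJ/s
large caterpillars: 3.78/6.4 = 0.591 kJ/s
small caterpillars: 0.763/1.63 = 0.468 kJ/s

beetle larvae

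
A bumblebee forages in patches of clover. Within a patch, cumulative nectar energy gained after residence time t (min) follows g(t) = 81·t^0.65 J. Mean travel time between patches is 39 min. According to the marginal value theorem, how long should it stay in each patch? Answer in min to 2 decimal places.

72.43 min

Optimal t* satisfies g'(t*) = g(t*)/(T + t*).
g'(t) = 0.65·81·t^-0.35. Setting 0.65·81·t^-0.35 = 81·t^0.65/(39+t) gives 0.65(39+t) = t, so 0.35·t = 0.65×39.
t* = 0.65×39/0.35 = 72.43 min.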